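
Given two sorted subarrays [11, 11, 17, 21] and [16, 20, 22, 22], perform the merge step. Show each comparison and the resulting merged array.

Merging process:

Compare 11 vs 16: take 11 from left. Merged: [11]
Compare 11 vs 16: take 11 from left. Merged: [11, 11]
Compare 17 vs 16: take 16 from right. Merged: [11, 11, 16]
Compare 17 vs 20: take 17 from left. Merged: [11, 11, 16, 17]
Compare 21 vs 20: take 20 from right. Merged: [11, 11, 16, 17, 20]
Compare 21 vs 22: take 21 from left. Merged: [11, 11, 16, 17, 20, 21]
Append remaining from right: [22, 22]. Merged: [11, 11, 16, 17, 20, 21, 22, 22]

Final merged array: [11, 11, 16, 17, 20, 21, 22, 22]
Total comparisons: 6

The merged array is [11, 11, 16, 17, 20, 21, 22, 22], requiring 6 comparisons. The merge step runs in O(n) time where n is the total number of elements.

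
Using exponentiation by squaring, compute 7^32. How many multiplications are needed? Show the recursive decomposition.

Computing 7^32 by squaring (build up from 7^1; each line after the first costs one multiplication):

7^1 = 7
7^2 = (7^1)^2 = 7^2 = 49
7^4 = (7^2)^2 = 49^2 = 2401
7^8 = (7^4)^2 = 2401^2 = 5764801
7^16 = (7^8)^2 = 5764801^2 = 33232930569601
7^32 = (7^16)^2 = 33232930569601^2 = 1104427674243920646305299201

Result: 1104427674243920646305299201
Multiplications needed: 5 (5 lines after 7^1)

7^32 = 1104427674243920646305299201. Using exponentiation by squaring, this requires 5 multiplications. The key idea: if the exponent is even, square the half-power; if odd, multiply by the base once.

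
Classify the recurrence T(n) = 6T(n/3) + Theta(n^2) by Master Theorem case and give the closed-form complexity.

Master Theorem for T(n) = 6T(n/3) + O(n^2):

a = 6, b = 3, c = 2
log_b(a) = log_3(6) = 1.6309

Case 3: c = 2 > log_3(6) = 1.6309
T(n) = O(n^2) = O(n^2)

For T(n) = 6T(n/3) + O(n^2): log_3(6) = 1.6309. This is Case 3 of the Master Theorem (c > log_b(a), work dominated by root), giving O(n^2).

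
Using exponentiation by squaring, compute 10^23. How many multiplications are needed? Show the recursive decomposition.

Computing 10^23 by squaring (build up from 10^1; each line after the first costs one multiplication):

10^1 = 10
10^2 = (10^1)^2 = 10^2 = 100
10^4 = (10^2)^2 = 100^2 = 10000
10^5 = 10 * 10^4 = 10 * 10000 = 100000
10^10 = (10^5)^2 = 100000^2 = 10000000000
10^11 = 10 * 10^10 = 10 * 10000000000 = 100000000000
10^22 = (10^11)^2 = 100000000000^2 = 10000000000000000000000
10^23 = 10 * 10^22 = 10 * 10000000000000000000000 = 100000000000000000000000

Result: 100000000000000000000000
Multiplications needed: 7 (7 lines after 10^1)

10^23 = 100000000000000000000000. Using exponentiation by squaring, this requires 7 multiplications. The key idea: if the exponent is even, square the half-power; if odd, multiply by the base once.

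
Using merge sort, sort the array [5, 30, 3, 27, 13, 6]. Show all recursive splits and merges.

Merge sort trace:

Split: [5, 30, 3, 27, 13, 6] -> [5, 30, 3] and [27, 13, 6]
  Split: [5, 30, 3] -> [5] and [30, 3]
    Split: [30, 3] -> [30] and [3]
    Merge: [30] + [3] -> [3, 30]
  Merge: [5] + [3, 30] -> [3, 5, 30]
  Split: [27, 13, 6] -> [27] and [13, 6]
    Split: [13, 6] -> [13] and [6]
    Merge: [13] + [6] -> [6, 13]
  Merge: [27] + [6, 13] -> [6, 13, 27]
Merge: [3, 5, 30] + [6, 13, 27] -> [3, 5, 6, 13, 27, 30]

Final sorted array: [3, 5, 6, 13, 27, 30]

The merge sort proceeds by recursively splitting the array and merging sorted halves.
After all merges, the sorted array is [3, 5, 6, 13, 27, 30].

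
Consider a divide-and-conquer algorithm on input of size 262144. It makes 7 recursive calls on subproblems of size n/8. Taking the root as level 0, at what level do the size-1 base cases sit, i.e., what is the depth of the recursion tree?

For divide and conquer with division factor 8:

Problem sizes at each level:
Level 0: 262144
Level 1: 32768
Level 2: 4096
Level 3: 512
Level 4: 64
Level 5: 8
Level 6: 1

The root is level 0 and the size-1 base case is level 6 (the tree spans levels 0 through 6, i.e. 7 levels counting the root), so the depth is the number of divisions: log_8(262144) = 6

The recursion tree depth is log_8(262144) = 6. At each level, the problem size is divided by 8, so it takes 6 divisions to reduce to a base case of size 1. The algorithm makes 7 recursive calls at each level.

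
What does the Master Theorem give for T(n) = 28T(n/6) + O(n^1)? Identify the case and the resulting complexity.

Master Theorem for T(n) = 28T(n/6) + O(n^1):

a = 28, b = 6, c = 1
log_b(a) = log_6(28) = 1.8597

Case 1: c = 1 < log_6(28) = 1.8597
T(n) = O(n^(log_6 28))

For T(n) = 28T(n/6) + O(n^1): log_6(28) = 1.8597. This is Case 1 of the Master Theorem (c < log_b(a), work dominated by leaves), giving O(n^(log_6 28)).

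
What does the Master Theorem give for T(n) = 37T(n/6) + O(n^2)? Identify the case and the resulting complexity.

Master Theorem for T(n) = 37T(n/6) + O(n^2):

a = 37, b = 6, c = 2
log_b(a) = log_6(37) = 2.0153

Case 1: c = 2 < log_6(37) = 2.0153
T(n) = O(n^(log_6 37))

For T(n) = 37T(n/6) + O(n^2): log_6(37) = 2.0153. This is Case 1 of the Master Theorem (c < log_b(a), work dominated by leaves), giving O(n^(log_6 37)).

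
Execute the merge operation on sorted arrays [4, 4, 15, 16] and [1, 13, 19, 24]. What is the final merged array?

Merging process:

Compare 4 vs 1: take 1 from right. Merged: [1]
Compare 4 vs 13: take 4 from left. Merged: [1, 4]
Compare 4 vs 13: take 4 from left. Merged: [1, 4, 4]
Compare 15 vs 13: take 13 from right. Merged: [1, 4, 4, 13]
Compare 15 vs 19: take 15 from left. Merged: [1, 4, 4, 13, 15]
Compare 16 vs 19: take 16 from left. Merged: [1, 4, 4, 13, 15, 16]
Append remaining from right: [19, 24]. Merged: [1, 4, 4, 13, 15, 16, 19, 24]

Final merged array: [1, 4, 4, 13, 15, 16, 19, 24]
Total comparisons: 6

The merged array is [1, 4, 4, 13, 15, 16, 19, 24], requiring 6 comparisons. The merge step runs in O(n) time where n is the total number of elements.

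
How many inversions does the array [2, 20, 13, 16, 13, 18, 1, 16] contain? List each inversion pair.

Finding inversions in [2, 20, 13, 16, 13, 18, 1, 16]:

(0, 6): arr[0]=2 > arr[6]=1
(1, 2): arr[1]=20 > arr[2]=13
(1, 3): arr[1]=20 > arr[3]=16
(1, 4): arr[1]=20 > arr[4]=13
(1, 5): arr[1]=20 > arr[5]=18
(1, 6): arr[1]=20 > arr[6]=1
(1, 7): arr[1]=20 > arr[7]=16
(2, 6): arr[2]=13 > arr[6]=1
(3, 4): arr[3]=16 > arr[4]=13
(3, 6): arr[3]=16 > arr[6]=1
(4, 6): arr[4]=13 > arr[6]=1
(5, 6): arr[5]=18 > arr[6]=1
(5, 7): arr[5]=18 > arr[7]=16

Total inversions: 13

The array has 13 inversion(s): (0,6), (1,2), (1,3), (1,4), (1,5), (1,6), (1,7), (2,6), (3,4), (3,6), (4,6), (5,6), (5,7). Each pair (i,j) satisfies i < j and arr[i] > arr[j].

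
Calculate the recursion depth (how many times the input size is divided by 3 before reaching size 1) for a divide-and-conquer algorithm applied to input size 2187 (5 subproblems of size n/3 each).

For divide and conquer with division factor 3:

Problem sizes at each level:
Level 0: 2187
Level 1: 729
Level 2: 243
Level 3: 81
Level 4: 27
Level 5: 9
Level 6: 3
Level 7: 1

The root is level 0 and the size-1 base case is level 7 (the tree spans levels 0 through 7, i.e. 8 levels counting the root), so the depth is the number of divisions: log_3(2187) = 7

The recursion tree depth is log_3(2187) = 7. At each level, the problem size is divided by 3, so it takes 7 divisions to reduce to a base case of size 1. The algorithm makes 5 recursive calls at each level.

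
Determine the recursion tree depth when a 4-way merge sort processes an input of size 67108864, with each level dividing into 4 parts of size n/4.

For divide and conquer with division factor 4:

Problem sizes at each level:
Level 0: 67108864
Level 1: 16777216
Level 2: 4194304
Level 3: 1048576
Level 4: 262144
Level 5: 65536
Level 6: 16384
Level 7: 4096
Level 8: 1024
Level 9: 256
Level 10: 64
Level 11: 16
Level 12: 4
Level 13: 1

The root is level 0 and the size-1 base case is level 13 (the tree spans levels 0 through 13, i.e. 14 levels counting the root), so the depth is the number of divisions: log_4(67108864) = 13

The recursion tree depth is log_4(67108864) = 13. At each level, the problem size is divided by 4, so it takes 13 divisions to reduce to a base case of size 1. The algorithm makes 4 recursive calls at each level.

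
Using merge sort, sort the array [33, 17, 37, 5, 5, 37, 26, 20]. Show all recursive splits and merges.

Merge sort trace:

Split: [33, 17, 37, 5, 5, 37, 26, 20] -> [33, 17, 37, 5] and [5, 37, 26, 20]
  Split: [33, 17, 37, 5] -> [33, 17] and [37, 5]
    Split: [33, 17] -> [33] and [17]
    Merge: [33] + [17] -> [17, 33]
    Split: [37, 5] -> [37] and [5]
    Merge: [37] + [5] -> [5, 37]
  Merge: [17, 33] + [5, 37] -> [5, 17, 33, 37]
  Split: [5, 37, 26, 20] -> [5, 37] and [26, 20]
    Split: [5, 37] -> [5] and [37]
    Merge: [5] + [37] -> [5, 37]
    Split: [26, 20] -> [26] and [20]
    Merge: [26] + [20] -> [20, 26]
  Merge: [5, 37] + [20, 26] -> [5, 20, 26, 37]
Merge: [5, 17, 33, 37] + [5, 20, 26, 37] -> [5, 5, 17, 20, 26, 33, 37, 37]

Final sorted array: [5, 5, 17, 20, 26, 33, 37, 37]

The merge sort proceeds by recursively splitting the array and merging sorted halves.
After all merges, the sorted array is [5, 5, 17, 20, 26, 33, 37, 37].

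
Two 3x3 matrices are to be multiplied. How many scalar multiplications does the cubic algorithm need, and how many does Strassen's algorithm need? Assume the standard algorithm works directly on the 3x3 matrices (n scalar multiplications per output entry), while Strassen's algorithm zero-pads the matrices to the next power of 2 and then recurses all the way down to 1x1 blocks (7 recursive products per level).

Matrix multiplication for 3x3 matrices:

Strassen's algorithm requires power-of-2 dimensions. Pad 3x3 to 4x4 (next power of 2).

Standard algorithm: 3^3 = 27 multiplications
Strassen's algorithm: 7^(log2(4)) = 7^2 = 49 multiplications
Difference: 27 - 49 = -22 (Strassen uses MORE here due to padding overhead — for small or just-over-power-of-2 n, padding can outweigh the per-level savings)

Standard: 27 multiplications (3^3). Strassen: 49 multiplications (7^2, after padding to 4x4). Strassen reduces 8 recursive multiplications to 7 at each level.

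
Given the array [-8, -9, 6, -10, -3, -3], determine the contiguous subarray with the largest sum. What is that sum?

Using Kadane's algorithm on [-8, -9, 6, -10, -3, -3]:

Scanning through the array:
Position 1 (value -9): max_ending_here = -9, max_so_far = -8
Position 2 (value 6): max_ending_here = 6, max_so_far = 6
Position 3 (value -10): max_ending_here = -4, max_so_far = 6
Position 4 (value -3): max_ending_here = -3, max_so_far = 6
Position 5 (value -3): max_ending_here = -3, max_so_far = 6

Maximum subarray: [6]
Maximum sum: 6

The maximum subarray is [6] with sum 6. This subarray runs from index 2 to index 2.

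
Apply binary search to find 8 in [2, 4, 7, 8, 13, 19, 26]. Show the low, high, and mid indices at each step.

Binary search for 8 in [2, 4, 7, 8, 13, 19, 26]:

lo=0, hi=6, mid=3, arr[mid]=8 -> Found target at index 3!

Binary search finds 8 at index 3 after 1 comparisons. The search repeatedly halves the search space by comparing with the middle element.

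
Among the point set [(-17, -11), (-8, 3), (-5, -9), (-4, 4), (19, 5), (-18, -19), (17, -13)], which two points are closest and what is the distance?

Computing all pairwise distances among 7 points:

d((-17, -11), (-8, 3)) = 16.6433
d((-17, -11), (-5, -9)) = 12.1655
d((-17, -11), (-4, 4)) = 19.8494
d((-17, -11), (19, 5)) = 39.3954
d((-17, -11), (-18, -19)) = 8.0623
d((-17, -11), (17, -13)) = 34.0588
d((-8, 3), (-5, -9)) = 12.3693
d((-8, 3), (-4, 4)) = 4.1231 <-- minimum
d((-8, 3), (19, 5)) = 27.074
d((-8, 3), (-18, -19)) = 24.1661
d((-8, 3), (17, -13)) = 29.6816
d((-5, -9), (-4, 4)) = 13.0384
d((-5, -9), (19, 5)) = 27.7849
d((-5, -9), (-18, -19)) = 16.4012
d((-5, -9), (17, -13)) = 22.3607
d((-4, 4), (19, 5)) = 23.0217
d((-4, 4), (-18, -19)) = 26.9258
d((-4, 4), (17, -13)) = 27.0185
d((19, 5), (-18, -19)) = 44.1022
d((19, 5), (17, -13)) = 18.1108
d((-18, -19), (17, -13)) = 35.5106

Closest pair: (-8, 3) and (-4, 4) with distance 4.1231

The closest pair is (-8, 3) and (-4, 4) with Euclidean distance 4.1231. For 7 points, brute-force pairwise comparison is shown above. For large n, the divide-and-conquer algorithm (sort by x, recurse on halves, check the dividing strip) achieves O(n log n).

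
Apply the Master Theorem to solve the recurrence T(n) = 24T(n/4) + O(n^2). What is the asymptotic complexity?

Master Theorem for T(n) = 24T(n/4) + O(n^2):

a = 24, b = 4, c = 2
log_b(a) = log_4(24) = 2.2925

Case 1: c = 2 < log_4(24) = 2.2925
T(n) = O(n^(log_4 24))

For T(n) = 24T(n/4) + O(n^2): log_4(24) = 2.2925. This is Case 1 of the Master Theorem (c < log_b(a), work dominated by leaves), giving O(n^(log_4 24)).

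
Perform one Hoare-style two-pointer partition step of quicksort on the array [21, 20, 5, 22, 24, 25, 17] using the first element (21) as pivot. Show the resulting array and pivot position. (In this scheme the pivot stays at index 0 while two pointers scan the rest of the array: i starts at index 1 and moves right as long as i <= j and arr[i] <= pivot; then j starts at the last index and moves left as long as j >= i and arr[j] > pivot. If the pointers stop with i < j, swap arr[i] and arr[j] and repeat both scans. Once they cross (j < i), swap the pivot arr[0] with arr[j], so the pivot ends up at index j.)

Hoare-style two-pointer partition with pivot = 21:

Initial array: [21, 20, 5, 22, 24, 25, 17]

Pointers start at i = 1, j = 6.
i stops at index 3 (arr[3]=22 > 21), j stops at index 6 (arr[6]=17 <= 21): swap arr[3] and arr[6], array becomes [21, 20, 5, 17, 24, 25, 22]
i ends at 4, j ends at 3: the pointers have crossed (j < i), so scanning stops.

Swap pivot arr[0] with arr[3] to place pivot at position 3: [17, 20, 5, 21, 24, 25, 22]
Pivot position: 3

After partitioning with pivot 21, the array becomes [17, 20, 5, 21, 24, 25, 22]. The pivot is placed at index 3. All elements to the left of the pivot are <= 21, and all elements to the right are > 21.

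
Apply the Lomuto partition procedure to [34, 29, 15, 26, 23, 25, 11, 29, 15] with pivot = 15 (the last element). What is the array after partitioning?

Lomuto partition with pivot = 15:

Initial array: [34, 29, 15, 26, 23, 25, 11, 29, 15]

arr[0]=34 > 15: no swap
arr[1]=29 > 15: no swap
arr[2]=15 <= 15: swap with position 0, array becomes [15, 29, 34, 26, 23, 25, 11, 29, 15]
arr[3]=26 > 15: no swap
arr[4]=23 > 15: no swap
arr[5]=25 > 15: no swap
arr[6]=11 <= 15: swap with position 1, array becomes [15, 11, 34, 26, 23, 25, 29, 29, 15]
arr[7]=29 > 15: no swap

Place pivot at position 2: [15, 11, 15, 26, 23, 25, 29, 29, 34]
Pivot position: 2

After partitioning with pivot 15, the array becomes [15, 11, 15, 26, 23, 25, 29, 29, 34]. The pivot is placed at index 2. All elements to the left of the pivot are <= 15, and all elements to the right are > 15.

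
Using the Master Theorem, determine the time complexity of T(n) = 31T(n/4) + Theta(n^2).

Master Theorem for T(n) = 31T(n/4) + O(n^2):

a = 31, b = 4, c = 2
log_b(a) = log_4(31) = 2.4771

Case 1: c = 2 < log_4(31) = 2.4771
T(n) = O(n^(log_4 31))

For T(n) = 31T(n/4) + O(n^2): log_4(31) = 2.4771. This is Case 1 of the Master Theorem (c < log_b(a), work dominated by leaves), giving O(n^(log_4 31)).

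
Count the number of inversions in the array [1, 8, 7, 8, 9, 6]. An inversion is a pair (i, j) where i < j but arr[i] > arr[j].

Finding inversions in [1, 8, 7, 8, 9, 6]:

(1, 2): arr[1]=8 > arr[2]=7
(1, 5): arr[1]=8 > arr[5]=6
(2, 5): arr[2]=7 > arr[5]=6
(3, 5): arr[3]=8 > arr[5]=6
(4, 5): arr[4]=9 > arr[5]=6

Total inversions: 5

The array has 5 inversion(s): (1,2), (1,5), (2,5), (3,5), (4,5). Each pair (i,j) satisfies i < j and arr[i] > arr[j].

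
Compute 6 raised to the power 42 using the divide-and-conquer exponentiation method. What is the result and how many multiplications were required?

Computing 6^42 by squaring (build up from 6^1; each line after the first costs one multiplication):

6^1 = 6
6^2 = (6^1)^2 = 6^2 = 36
6^4 = (6^2)^2 = 36^2 = 1296
6^5 = 6 * 6^4 = 6 * 1296 = 7776
6^10 = (6^5)^2 = 7776^2 = 60466176
6^20 = (6^10)^2 = 60466176^2 = 3656158440062976
6^21 = 6 * 6^20 = 6 * 3656158440062976 = 21936950640377856
6^42 = (6^21)^2 = 21936950640377856^2 = 481229803398374426442198455156736

Result: 481229803398374426442198455156736
Multiplications needed: 7 (7 lines after 6^1)

6^42 = 481229803398374426442198455156736. Using exponentiation by squaring, this requires 7 multiplications. The key idea: if the exponent is even, square the half-power; if odd, multiply by the base once.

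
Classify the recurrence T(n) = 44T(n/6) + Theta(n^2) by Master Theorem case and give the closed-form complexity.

Master Theorem for T(n) = 44T(n/6) + O(n^2):

a = 44, b = 6, c = 2
log_b(a) = log_6(44) = 2.1120

Case 1: c = 2 < log_6(44) = 2.1120
T(n) = O(n^(log_6 44))

For T(n) = 44T(n/6) + O(n^2): log_6(44) = 2.1120. This is Case 1 of the Master Theorem (c < log_b(a), work dominated by leaves), giving O(n^(log_6 44)).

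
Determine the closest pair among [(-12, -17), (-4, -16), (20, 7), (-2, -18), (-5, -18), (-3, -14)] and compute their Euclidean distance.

Computing all pairwise distances among 6 points:

d((-12, -17), (-4, -16)) = 8.0623
d((-12, -17), (20, 7)) = 40.0
d((-12, -17), (-2, -18)) = 10.0499
d((-12, -17), (-5, -18)) = 7.0711
d((-12, -17), (-3, -14)) = 9.4868
d((-4, -16), (20, 7)) = 33.2415
d((-4, -16), (-2, -18)) = 2.8284
d((-4, -16), (-5, -18)) = 2.2361 <-- minimum
d((-4, -16), (-3, -14)) = 2.2361 <-- minimum
d((20, 7), (-2, -18)) = 33.3017
d((20, 7), (-5, -18)) = 35.3553
d((20, 7), (-3, -14)) = 31.1448
d((-2, -18), (-5, -18)) = 3.0
d((-2, -18), (-3, -14)) = 4.1231
d((-5, -18), (-3, -14)) = 4.4721

Minimum distance: 2.2361 (tie among 2 pairs: (-4, -16) and (-5, -18); (-4, -16) and (-3, -14))

The minimum Euclidean distance is 2.2361. There is a tie: 2 pairs achieve this minimum — (-4, -16) and (-5, -18); (-4, -16) and (-3, -14). Any of these is a valid closest pair. For 6 points, brute-force pairwise comparison is shown above. For large n, the divide-and-conquer algorithm (sort by x, recurse on halves, check the dividing strip) achieves O(n log n).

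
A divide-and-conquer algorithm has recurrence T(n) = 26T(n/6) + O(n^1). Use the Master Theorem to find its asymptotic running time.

Master Theorem for T(n) = 26T(n/6) + O(n^1):

a = 26, b = 6, c = 1
log_b(a) = log_6(26) = 1.8184

Case 1: c = 1 < log_6(26) = 1.8184
T(n) = O(n^(log_6 26))

For T(n) = 26T(n/6) + O(n^1): log_6(26) = 1.8184. This is Case 1 of the Master Theorem (c < log_b(a), work dominated by leaves), giving O(n^(log_6 26)).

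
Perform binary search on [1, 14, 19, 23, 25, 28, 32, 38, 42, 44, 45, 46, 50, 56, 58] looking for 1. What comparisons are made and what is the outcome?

Binary search for 1 in [1, 14, 19, 23, 25, 28, 32, 38, 42, 44, 45, 46, 50, 56, 58]:

lo=0, hi=14, mid=7, arr[mid]=38 -> 38 > 1, search left half
lo=0, hi=6, mid=3, arr[mid]=23 -> 23 > 1, search left half
lo=0, hi=2, mid=1, arr[mid]=14 -> 14 > 1, search left half
lo=0, hi=0, mid=0, arr[mid]=1 -> Found target at index 0!

Binary search finds 1 at index 0 after 4 comparisons. The search repeatedly halves the search space by comparing with the middle element.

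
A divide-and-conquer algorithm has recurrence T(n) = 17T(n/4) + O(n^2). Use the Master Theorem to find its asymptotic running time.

Master Theorem for T(n) = 17T(n/4) + O(n^2):

a = 17, b = 4, c = 2
log_b(a) = log_4(17) = 2.0437

Case 1: c = 2 < log_4(17) = 2.0437
T(n) = O(n^(log_4 17))

For T(n) = 17T(n/4) + O(n^2): log_4(17) = 2.0437. This is Case 1 of the Master Theorem (c < log_b(a), work dominated by leaves), giving O(n^(log_4 17)).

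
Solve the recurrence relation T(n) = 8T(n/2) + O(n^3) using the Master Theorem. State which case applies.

Master Theorem for T(n) = 8T(n/2) + O(n^3):

a = 8, b = 2, c = 3
log_b(a) = log_2(8) = 3.0000

Case 2: c = 3 = log_2(8) = 3.0000
T(n) = O(n^3 log n) = O(n^3 log n)

For T(n) = 8T(n/2) + O(n^3): log_2(8) = 3.0000. This is Case 2 of the Master Theorem (c = log_b(a), equal work at all levels), giving O(n^3 log n).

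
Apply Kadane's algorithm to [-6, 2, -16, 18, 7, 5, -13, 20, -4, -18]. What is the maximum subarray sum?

Using Kadane's algorithm on [-6, 2, -16, 18, 7, 5, -13, 20, -4, -18]:

Scanning through the array:
Position 1 (value 2): max_ending_here = 2, max_so_far = 2
Position 2 (value -16): max_ending_here = -14, max_so_far = 2
Position 3 (value 18): max_ending_here = 18, max_so_far = 18
Position 4 (value 7): max_ending_here = 25, max_so_far = 25
Position 5 (value 5): max_ending_here = 30, max_so_far = 30
Position 6 (value -13): max_ending_here = 17, max_so_far = 30
Position 7 (value 20): max_ending_here = 37, max_so_far = 37
Position 8 (value -4): max_ending_here = 33, max_so_far = 37
Position 9 (value -18): max_ending_here = 15, max_so_far = 37

Maximum subarray: [18, 7, 5, -13, 20]
Maximum sum: 37

The maximum subarray is [18, 7, 5, -13, 20] with sum 37. This subarray runs from index 3 to index 7.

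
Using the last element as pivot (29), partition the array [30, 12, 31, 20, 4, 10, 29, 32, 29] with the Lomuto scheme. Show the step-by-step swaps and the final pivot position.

Lomuto partition with pivot = 29:

Initial array: [30, 12, 31, 20, 4, 10, 29, 32, 29]

arr[0]=30 > 29: no swap
arr[1]=12 <= 29: swap with position 0, array becomes [12, 30, 31, 20, 4, 10, 29, 32, 29]
arr[2]=31 > 29: no swap
arr[3]=20 <= 29: swap with position 1, array becomes [12, 20, 31, 30, 4, 10, 29, 32, 29]
arr[4]=4 <= 29: swap with position 2, array becomes [12, 20, 4, 30, 31, 10, 29, 32, 29]
arr[5]=10 <= 29: swap with position 3, array becomes [12, 20, 4, 10, 31, 30, 29, 32, 29]
arr[6]=29 <= 29: swap with position 4, array becomes [12, 20, 4, 10, 29, 30, 31, 32, 29]
arr[7]=32 > 29: no swap

Place pivot at position 5: [12, 20, 4, 10, 29, 29, 31, 32, 30]
Pivot position: 5

After partitioning with pivot 29, the array becomes [12, 20, 4, 10, 29, 29, 31, 32, 30]. The pivot is placed at index 5. All elements to the left of the pivot are <= 29, and all elements to the right are > 29.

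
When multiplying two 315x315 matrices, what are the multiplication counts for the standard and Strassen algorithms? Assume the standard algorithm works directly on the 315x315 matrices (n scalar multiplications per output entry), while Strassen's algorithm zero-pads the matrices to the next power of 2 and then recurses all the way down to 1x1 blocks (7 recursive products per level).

Matrix multiplication for 315x315 matrices:

Strassen's algorithm requires power-of-2 dimensions. Pad 315x315 to 512x512 (next power of 2).

Standard algorithm: 315^3 = 31255875 multiplications
Strassen's algorithm: 7^(log2(512)) = 7^9 = 40353607 multiplications
Difference: 31255875 - 40353607 = -9097732 (Strassen uses MORE here due to padding overhead — for small or just-over-power-of-2 n, padding can outweigh the per-level savings)

Standard: 31255875 multiplications (315^3). Strassen: 40353607 multiplications (7^9, after padding to 512x512). Strassen reduces 8 recursive multiplications to 7 at each level.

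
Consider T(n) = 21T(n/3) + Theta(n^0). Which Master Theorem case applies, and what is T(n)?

Master Theorem for T(n) = 21T(n/3) + O(n^0):

a = 21, b = 3, c = 0
log_b(a) = log_3(21) = 2.7712

Case 1: c = 0 < log_3(21) = 2.7712
T(n) = O(n^(log_3 21))

For T(n) = 21T(n/3) + O(n^0): log_3(21) = 2.7712. This is Case 1 of the Master Theorem (c < log_b(a), work dominated by leaves), giving O(n^(log_3 21)).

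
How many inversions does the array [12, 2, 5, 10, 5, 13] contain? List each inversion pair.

Finding inversions in [12, 2, 5, 10, 5, 13]:

(0, 1): arr[0]=12 > arr[1]=2
(0, 2): arr[0]=12 > arr[2]=5
(0, 3): arr[0]=12 > arr[3]=10
(0, 4): arr[0]=12 > arr[4]=5
(3, 4): arr[3]=10 > arr[4]=5

Total inversions: 5

The array has 5 inversion(s): (0,1), (0,2), (0,3), (0,4), (3,4). Each pair (i,j) satisfies i < j and arr[i] > arr[j].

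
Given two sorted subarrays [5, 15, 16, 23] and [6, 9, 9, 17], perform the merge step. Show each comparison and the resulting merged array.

Merging process:

Compare 5 vs 6: take 5 from left. Merged: [5]
Compare 15 vs 6: take 6 from right. Merged: [5, 6]
Compare 15 vs 9: take 9 from right. Merged: [5, 6, 9]
Compare 15 vs 9: take 9 from right. Merged: [5, 6, 9, 9]
Compare 15 vs 17: take 15 from left. Merged: [5, 6, 9, 9, 15]
Compare 16 vs 17: take 16 from left. Merged: [5, 6, 9, 9, 15, 16]
Compare 23 vs 17: take 17 from right. Merged: [5, 6, 9, 9, 15, 16, 17]
Append remaining from left: [23]. Merged: [5, 6, 9, 9, 15, 16, 17, 23]

Final merged array: [5, 6, 9, 9, 15, 16, 17, 23]
Total comparisons: 7

The merged array is [5, 6, 9, 9, 15, 16, 17, 23], requiring 7 comparisons. The merge step runs in O(n) time where n is the total number of elements.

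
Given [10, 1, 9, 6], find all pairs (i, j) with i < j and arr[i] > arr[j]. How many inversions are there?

Finding inversions in [10, 1, 9, 6]:

(0, 1): arr[0]=10 > arr[1]=1
(0, 2): arr[0]=10 > arr[2]=9
(0, 3): arr[0]=10 > arr[3]=6
(2, 3): arr[2]=9 > arr[3]=6

Total inversions: 4

The array has 4 inversion(s): (0,1), (0,2), (0,3), (2,3). Each pair (i,j) satisfies i < j and arr[i] > arr[j].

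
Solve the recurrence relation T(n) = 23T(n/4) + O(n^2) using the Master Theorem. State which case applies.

Master Theorem for T(n) = 23T(n/4) + O(n^2):

a = 23, b = 4, c = 2
log_b(a) = log_4(23) = 2.2618

Case 1: c = 2 < log_4(23) = 2.2618
T(n) = O(n^(log_4 23))

For T(n) = 23T(n/4) + O(n^2): log_4(23) = 2.2618. This is Case 1 of the Master Theorem (c < log_b(a), work dominated by leaves), giving O(n^(log_4 23)).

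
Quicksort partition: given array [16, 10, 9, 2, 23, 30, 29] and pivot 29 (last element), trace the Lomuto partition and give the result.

Lomuto partition with pivot = 29:

Initial array: [16, 10, 9, 2, 23, 30, 29]

arr[0]=16 <= 29: swap with position 0, array becomes [16, 10, 9, 2, 23, 30, 29]
arr[1]=10 <= 29: swap with position 1, array becomes [16, 10, 9, 2, 23, 30, 29]
arr[2]=9 <= 29: swap with position 2, array becomes [16, 10, 9, 2, 23, 30, 29]
arr[3]=2 <= 29: swap with position 3, array becomes [16, 10, 9, 2, 23, 30, 29]
arr[4]=23 <= 29: swap with position 4, array becomes [16, 10, 9, 2, 23, 30, 29]
arr[5]=30 > 29: no swap

Place pivot at position 5: [16, 10, 9, 2, 23, 29, 30]
Pivot position: 5

After partitioning with pivot 29, the array becomes [16, 10, 9, 2, 23, 29, 30]. The pivot is placed at index 5. All elements to the left of the pivot are <= 29, and all elements to the right are > 29.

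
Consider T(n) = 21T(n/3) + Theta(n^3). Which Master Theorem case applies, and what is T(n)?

Master Theorem for T(n) = 21T(n/3) + O(n^3):

a = 21, b = 3, c = 3
log_b(a) = log_3(21) = 2.7712

Case 3: c = 3 > log_3(21) = 2.7712
T(n) = O(n^3) = O(n^3)

For T(n) = 21T(n/3) + O(n^3): log_3(21) = 2.7712. This is Case 3 of the Master Theorem (c > log_b(a), work dominated by root), giving O(n^3).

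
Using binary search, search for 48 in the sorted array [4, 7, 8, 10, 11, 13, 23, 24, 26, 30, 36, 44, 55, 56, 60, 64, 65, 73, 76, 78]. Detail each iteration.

Binary search for 48 in [4, 7, 8, 10, 11, 13, 23, 24, 26, 30, 36, 44, 55, 56, 60, 64, 65, 73, 76, 78]:

lo=0, hi=19, mid=9, arr[mid]=30 -> 30 < 48, search right half
lo=10, hi=19, mid=14, arr[mid]=60 -> 60 > 48, search left half
lo=10, hi=13, mid=11, arr[mid]=44 -> 44 < 48, search right half
lo=12, hi=13, mid=12, arr[mid]=55 -> 55 > 48, search left half
lo=12 > hi=11, target 48 not found

Binary search determines that 48 is not in the array after 4 comparisons. The search space was exhausted without finding the target.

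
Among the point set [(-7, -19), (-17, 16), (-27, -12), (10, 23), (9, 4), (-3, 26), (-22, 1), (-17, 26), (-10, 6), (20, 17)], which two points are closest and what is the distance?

Computing all pairwise distances among 10 points:

d((-7, -19), (-17, 16)) = 36.4005
d((-7, -19), (-27, -12)) = 21.1896
d((-7, -19), (10, 23)) = 45.31
d((-7, -19), (9, 4)) = 28.0179
d((-7, -19), (-3, 26)) = 45.1774
d((-7, -19), (-22, 1)) = 25.0
d((-7, -19), (-17, 26)) = 46.0977
d((-7, -19), (-10, 6)) = 25.1794
d((-7, -19), (20, 17)) = 45.0
d((-17, 16), (-27, -12)) = 29.7321
d((-17, 16), (10, 23)) = 27.8927
d((-17, 16), (9, 4)) = 28.6356
d((-17, 16), (-3, 26)) = 17.2047
d((-17, 16), (-22, 1)) = 15.8114
d((-17, 16), (-17, 26)) = 10.0 <-- minimum
d((-17, 16), (-10, 6)) = 12.2066
d((-17, 16), (20, 17)) = 37.0135
d((-27, -12), (10, 23)) = 50.9313
d((-27, -12), (9, 4)) = 39.3954
d((-27, -12), (-3, 26)) = 44.9444
d((-27, -12), (-22, 1)) = 13.9284
d((-27, -12), (-17, 26)) = 39.2938
d((-27, -12), (-10, 6)) = 24.7588
d((-27, -12), (20, 17)) = 55.2268
d((10, 23), (9, 4)) = 19.0263
d((10, 23), (-3, 26)) = 13.3417
d((10, 23), (-22, 1)) = 38.833
d((10, 23), (-17, 26)) = 27.1662
d((10, 23), (-10, 6)) = 26.2488
d((10, 23), (20, 17)) = 11.6619
d((9, 4), (-3, 26)) = 25.0599
d((9, 4), (-22, 1)) = 31.1448
d((9, 4), (-17, 26)) = 34.0588
d((9, 4), (-10, 6)) = 19.105
d((9, 4), (20, 17)) = 17.0294
d((-3, 26), (-22, 1)) = 31.4006
d((-3, 26), (-17, 26)) = 14.0
d((-3, 26), (-10, 6)) = 21.1896
d((-3, 26), (20, 17)) = 24.6982
d((-22, 1), (-17, 26)) = 25.4951
d((-22, 1), (-10, 6)) = 13.0
d((-22, 1), (20, 17)) = 44.9444
d((-17, 26), (-10, 6)) = 21.1896
d((-17, 26), (20, 17)) = 38.0789
d((-10, 6), (20, 17)) = 31.9531

Closest pair: (-17, 16) and (-17, 26) with distance 10.0

The closest pair is (-17, 16) and (-17, 26) with Euclidean distance 10.0. For 10 points, brute-force pairwise comparison is shown above. For large n, the divide-and-conquer algorithm (sort by x, recurse on halves, check the dividing strip) achieves O(n log n).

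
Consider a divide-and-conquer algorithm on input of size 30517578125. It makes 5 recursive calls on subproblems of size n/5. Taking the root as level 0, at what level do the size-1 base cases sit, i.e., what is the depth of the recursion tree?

For divide and conquer with division factor 5:

Problem sizes at each level:
Level 0: 30517578125
Level 1: 6103515625
Level 2: 1220703125
Level 3: 244140625
Level 4: 48828125
Level 5: 9765625
Level 6: 1953125
Level 7: 390625
Level 8: 78125
Level 9: 15625
Level 10: 3125
Level 11: 625
Level 12: 125
Level 13: 25
Level 14: 5
Level 15: 1

The root is level 0 and the size-1 base case is level 15 (the tree spans levels 0 through 15, i.e. 16 levels counting the root), so the depth is the number of divisions: log_5(30517578125) = 15

The recursion tree depth is log_5(30517578125) = 15. At each level, the problem size is divided by 5, so it takes 15 divisions to reduce to a base case of size 1. The algorithm makes 5 recursive calls at each level.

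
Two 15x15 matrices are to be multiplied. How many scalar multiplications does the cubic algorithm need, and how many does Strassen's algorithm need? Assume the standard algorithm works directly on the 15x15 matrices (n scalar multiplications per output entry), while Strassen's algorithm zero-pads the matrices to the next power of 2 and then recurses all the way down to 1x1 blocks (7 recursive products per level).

Matrix multiplication for 15x15 matrices:

Strassen's algorithm requires power-of-2 dimensions. Pad 15x15 to 16x16 (next power of 2).

Standard algorithm: 15^3 = 3375 multiplications
Strassen's algorithm: 7^(log2(16)) = 7^4 = 2401 multiplications
Savings: 3375 - 2401 = 974 multiplications

Standard: 3375 multiplications (15^3). Strassen: 2401 multiplications (7^4, after padding to 16x16). Strassen reduces 8 recursive multiplications to 7 at each level.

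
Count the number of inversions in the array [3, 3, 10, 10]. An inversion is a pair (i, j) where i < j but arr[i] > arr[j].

Finding inversions in [3, 3, 10, 10]:


Total inversions: 0

The array has 0 inversions. It is already sorted.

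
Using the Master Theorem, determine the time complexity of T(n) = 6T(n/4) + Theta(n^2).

Master Theorem for T(n) = 6T(n/4) + O(n^2):

a = 6, b = 4, c = 2
log_b(a) = log_4(6) = 1.2925

Case 3: c = 2 > log_4(6) = 1.2925
T(n) = O(n^2) = O(n^2)

For T(n) = 6T(n/4) + O(n^2): log_4(6) = 1.2925. This is Case 3 of the Master Theorem (c > log_b(a), work dominated by root), giving O(n^2).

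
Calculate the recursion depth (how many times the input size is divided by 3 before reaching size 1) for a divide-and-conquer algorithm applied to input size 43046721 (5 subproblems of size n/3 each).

For divide and conquer with division factor 3:

Problem sizes at each level:
Level 0: 43046721
Level 1: 14348907
Level 2: 4782969
Level 3: 1594323
Level 4: 531441
Level 5: 177147
Level 6: 59049
Level 7: 19683
Level 8: 6561
Level 9: 2187
Level 10: 729
Level 11: 243
Level 12: 81
Level 13: 27
Level 14: 9
Level 15: 3
Level 16: 1

The root is level 0 and the size-1 base case is level 16 (the tree spans levels 0 through 16, i.e. 17 levels counting the root), so the depth is the number of divisions: log_3(43046721) = 16

The recursion tree depth is log_3(43046721) = 16. At each level, the problem size is divided by 3, so it takes 16 divisions to reduce to a base case of size 1. The algorithm makes 5 recursive calls at each level.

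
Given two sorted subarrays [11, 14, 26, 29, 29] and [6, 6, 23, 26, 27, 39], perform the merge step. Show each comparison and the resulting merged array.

Merging process:

Compare 11 vs 6: take 6 from right. Merged: [6]
Compare 11 vs 6: take 6 from right. Merged: [6, 6]
Compare 11 vs 23: take 11 from left. Merged: [6, 6, 11]
Compare 14 vs 23: take 14 from left. Merged: [6, 6, 11, 14]
Compare 26 vs 23: take 23 from right. Merged: [6, 6, 11, 14, 23]
Compare 26 vs 26: take 26 from left. Merged: [6, 6, 11, 14, 23, 26]
Compare 29 vs 26: take 26 from right. Merged: [6, 6, 11, 14, 23, 26, 26]
Compare 29 vs 27: take 27 from right. Merged: [6, 6, 11, 14, 23, 26, 26, 27]
Compare 29 vs 39: take 29 from left. Merged: [6, 6, 11, 14, 23, 26, 26, 27, 29]
Compare 29 vs 39: take 29 from left. Merged: [6, 6, 11, 14, 23, 26, 26, 27, 29, 29]
Append remaining from right: [39]. Merged: [6, 6, 11, 14, 23, 26, 26, 27, 29, 29, 39]

Final merged array: [6, 6, 11, 14, 23, 26, 26, 27, 29, 29, 39]
Total comparisons: 10

The merged array is [6, 6, 11, 14, 23, 26, 26, 27, 29, 29, 39], requiring 10 comparisons. The merge step runs in O(n) time where n is the total number of elements.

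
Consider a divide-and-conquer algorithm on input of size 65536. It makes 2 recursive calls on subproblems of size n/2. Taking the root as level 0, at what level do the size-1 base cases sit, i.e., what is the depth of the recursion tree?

For divide and conquer with division factor 2:

Problem sizes at each level:
Level 0: 65536
Level 1: 32768
Level 2: 16384
Level 3: 8192
Level 4: 4096
Level 5: 2048
Level 6: 1024
Level 7: 512
Level 8: 256
Level 9: 128
Level 10: 64
Level 11: 32
Level 12: 16
Level 13: 8
Level 14: 4
Level 15: 2
Level 16: 1

The root is level 0 and the size-1 base case is level 16 (the tree spans levels 0 through 16, i.e. 17 levels counting the root), so the depth is the number of divisions: log_2(65536) = 16

The recursion tree depth is log_2(65536) = 16. At each level, the problem size is divided by 2, so it takes 16 divisions to reduce to a base case of size 1. The algorithm makes 2 recursive calls at each level.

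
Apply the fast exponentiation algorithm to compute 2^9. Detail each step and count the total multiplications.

Computing 2^9 by squaring (build up from 2^1; each line after the first costs one multiplication):

2^1 = 2
2^2 = (2^1)^2 = 2^2 = 4
2^4 = (2^2)^2 = 4^2 = 16
2^8 = (2^4)^2 = 16^2 = 256
2^9 = 2 * 2^8 = 2 * 256 = 512

Result: 512
Multiplications needed: 4 (4 lines after 2^1)

2^9 = 512. Using exponentiation by squaring, this requires 4 multiplications. The key idea: if the exponent is even, square the half-power; if odd, multiply by the base once.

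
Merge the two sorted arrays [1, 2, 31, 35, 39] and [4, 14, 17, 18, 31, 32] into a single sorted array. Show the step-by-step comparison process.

Merging process:

Compare 1 vs 4: take 1 from left. Merged: [1]
Compare 2 vs 4: take 2 from left. Merged: [1, 2]
Compare 31 vs 4: take 4 from right. Merged: [1, 2, 4]
Compare 31 vs 14: take 14 from right. Merged: [1, 2, 4, 14]
Compare 31 vs 17: take 17 from right. Merged: [1, 2, 4, 14, 17]
Compare 31 vs 18: take 18 from right. Merged: [1, 2, 4, 14, 17, 18]
Compare 31 vs 31: take 31 from left. Merged: [1, 2, 4, 14, 17, 18, 31]
Compare 35 vs 31: take 31 from right. Merged: [1, 2, 4, 14, 17, 18, 31, 31]
Compare 35 vs 32: take 32 from right. Merged: [1, 2, 4, 14, 17, 18, 31, 31, 32]
Append remaining from left: [35, 39]. Merged: [1, 2, 4, 14, 17, 18, 31, 31, 32, 35, 39]

Final merged array: [1, 2, 4, 14, 17, 18, 31, 31, 32, 35, 39]
Total comparisons: 9

The merged array is [1, 2, 4, 14, 17, 18, 31, 31, 32, 35, 39], requiring 9 comparisons. The merge step runs in O(n) time where n is the total number of elements.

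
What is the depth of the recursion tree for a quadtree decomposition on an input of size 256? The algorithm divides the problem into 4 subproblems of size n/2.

For divide and conquer with division factor 2:

Problem sizes at each level:
Level 0: 256
Level 1: 128
Level 2: 64
Level 3: 32
Level 4: 16
Level 5: 8
Level 6: 4
Level 7: 2
Level 8: 1

The root is level 0 and the size-1 base case is level 8 (the tree spans levels 0 through 8, i.e. 9 levels counting the root), so the depth is the number of divisions: log_2(256) = 8

The recursion tree depth is log_2(256) = 8. At each level, the problem size is divided by 2, so it takes 8 divisions to reduce to a base case of size 1. The algorithm makes 4 recursive calls at each level.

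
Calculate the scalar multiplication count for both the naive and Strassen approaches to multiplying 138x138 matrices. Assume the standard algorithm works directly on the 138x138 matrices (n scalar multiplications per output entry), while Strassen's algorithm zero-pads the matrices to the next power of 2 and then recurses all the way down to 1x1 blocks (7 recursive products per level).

Matrix multiplication for 138x138 matrices:

Strassen's algorithm requires power-of-2 dimensions. Pad 138x138 to 256x256 (next power of 2).

Standard algorithm: 138^3 = 2628072 multiplications
Strassen's algorithm: 7^(log2(256)) = 7^8 = 5764801 multiplications
Difference: 2628072 - 5764801 = -3136729 (Strassen uses MORE here due to padding overhead — for small or just-over-power-of-2 n, padding can outweigh the per-level savings)

Standard: 2628072 multiplications (138^3). Strassen: 5764801 multiplications (7^8, after padding to 256x256). Strassen reduces 8 recursive multiplications to 7 at each level.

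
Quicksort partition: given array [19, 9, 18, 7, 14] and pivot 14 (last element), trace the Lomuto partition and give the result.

Lomuto partition with pivot = 14:

Initial array: [19, 9, 18, 7, 14]

arr[0]=19 > 14: no swap
arr[1]=9 <= 14: swap with position 0, array becomes [9, 19, 18, 7, 14]
arr[2]=18 > 14: no swap
arr[3]=7 <= 14: swap with position 1, array becomes [9, 7, 18, 19, 14]

Place pivot at position 2: [9, 7, 14, 19, 18]
Pivot position: 2

After partitioning with pivot 14, the array becomes [9, 7, 14, 19, 18]. The pivot is placed at index 2. All elements to the left of the pivot are <= 14, and all elements to the right are > 14.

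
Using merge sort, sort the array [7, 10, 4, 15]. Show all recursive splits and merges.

Merge sort trace:

Split: [7, 10, 4, 15] -> [7, 10] and [4, 15]
  Split: [7, 10] -> [7] and [10]
  Merge: [7] + [10] -> [7, 10]
  Split: [4, 15] -> [4] and [15]
  Merge: [4] + [15] -> [4, 15]
Merge: [7, 10] + [4, 15] -> [4, 7, 10, 15]

Final sorted array: [4, 7, 10, 15]

The merge sort proceeds by recursively splitting the array and merging sorted halves.
After all merges, the sorted array is [4, 7, 10, 15].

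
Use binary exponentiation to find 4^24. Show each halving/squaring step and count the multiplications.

Computing 4^24 by squaring (build up from 4^1; each line after the first costs one multiplication):

4^1 = 4
4^2 = (4^1)^2 = 4^2 = 16
4^3 = 4 * 4^2 = 4 * 16 = 64
4^6 = (4^3)^2 = 64^2 = 4096
4^12 = (4^6)^2 = 4096^2 = 16777216
4^24 = (4^12)^2 = 16777216^2 = 281474976710656

Result: 281474976710656
Multiplications needed: 5 (5 lines after 4^1)

4^24 = 281474976710656. Using exponentiation by squaring, this requires 5 multiplications. The key idea: if the exponent is even, square the half-power; if odd, multiply by the base once.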